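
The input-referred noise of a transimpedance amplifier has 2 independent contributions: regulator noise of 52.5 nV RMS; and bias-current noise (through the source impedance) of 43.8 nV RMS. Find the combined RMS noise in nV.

68.4 nV

Uncorrelated sources add in power (mean-square): V_tot = √(ΣV_i²)
V_tot = √[(5.25×10⁻⁸)² + (4.38×10⁻⁸)²] = 6.84×10⁻⁸ V = 68.4 nV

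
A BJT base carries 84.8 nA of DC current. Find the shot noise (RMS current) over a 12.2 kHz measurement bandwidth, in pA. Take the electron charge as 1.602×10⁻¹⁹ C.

18.2 pA

I_n = √(2qI·B)
2qI·B = 2 × 1.602×10⁻¹⁹ × 8.48×10⁻⁸ × 1.22×10⁴ = 3.31×10⁻²² A²
I_n = √(3.31×10⁻²²) = 1.82×10⁻¹¹ A = 18.2 pA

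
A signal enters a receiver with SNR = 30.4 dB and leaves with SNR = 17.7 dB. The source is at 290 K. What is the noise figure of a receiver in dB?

NF (dB) = SNR_in(dB) − SNR_out(dB) when the source is at T₀
NF = 30.4 − 17.7 = 12.7 dB

12.7 dB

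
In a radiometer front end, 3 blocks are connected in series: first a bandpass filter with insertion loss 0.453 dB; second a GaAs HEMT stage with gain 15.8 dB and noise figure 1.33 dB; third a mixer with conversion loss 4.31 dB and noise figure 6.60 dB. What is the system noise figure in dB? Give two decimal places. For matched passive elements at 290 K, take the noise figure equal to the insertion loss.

Convert to linear (a loss of L dB is a gain of −L dB): F_i = 10^(NF_i/10), G_i = 10^(G_i,dB/10)
  Stage 1: F_1 = 10^(0.453/10) = 1.110, G_1 = 10^(−0.453/10) = 0.9009
  Stage 2: F_2 = 10^(1.33/10) = 1.358, G_2 = 10^(15.8/10) = 38.02
  Stage 3: F_3 = 10^(6.60/10) = 4.571, G_3 = 10^(−4.31/10) = 0.3707
Friis cascade:
  F = 1.110 + (1.358 − 1)/0.9009 + (4.571 − 1)/34.25 = 1.612
NF = 10 log₁₀(1.612) = 2.07 dB

2.07 dB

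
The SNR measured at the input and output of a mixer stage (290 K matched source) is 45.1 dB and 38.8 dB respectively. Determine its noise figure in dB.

NF (dB) = SNR_in(dB) − SNR_out(dB) when the source is at T₀
NF = 45.1 − 38.8 = 6.3 dB

6.3 dB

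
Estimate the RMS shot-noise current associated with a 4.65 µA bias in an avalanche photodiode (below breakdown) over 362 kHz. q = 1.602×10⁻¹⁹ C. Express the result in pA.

I_n = √(2qI·B)
2qI·B = 2 × 1.602×10⁻¹⁹ × 4.65×10⁻⁶ × 3.62×10⁵ = 5.39×10⁻¹⁹ A²
I_n = √(5.39×10⁻¹⁹) = 7.34×10⁻¹⁰ A = 734 pA

734 pA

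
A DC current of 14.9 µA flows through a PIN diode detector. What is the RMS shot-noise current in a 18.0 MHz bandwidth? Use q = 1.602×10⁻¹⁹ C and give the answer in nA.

I_n = √(2qI·B)
2qI·B = 2 × 1.602×10⁻¹⁹ × 1.49×10⁻⁵ × 1.80×10⁷ = 8.59×10⁻¹⁷ A²
I_n = √(8.59×10⁻¹⁷) = 9.27×10⁻⁹ A = 9.27 nA

9.27 nA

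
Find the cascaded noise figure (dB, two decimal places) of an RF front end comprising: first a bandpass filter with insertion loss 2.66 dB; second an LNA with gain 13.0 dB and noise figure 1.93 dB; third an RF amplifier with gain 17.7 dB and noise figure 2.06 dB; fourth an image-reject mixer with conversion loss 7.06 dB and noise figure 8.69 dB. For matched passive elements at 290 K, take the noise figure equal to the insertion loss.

Convert to linear (a loss of L dB is a gain of −L dB): F_i = 10^(NF_i/10), G_i = 10^(G_i,dB/10)
  Stage 1: F_1 = 10^(2.66/10) = 1.845, G_1 = 10^(−2.66/10) = 0.5420
  Stage 2: F_2 = 10^(1.93/10) = 1.560, G_2 = 10^(13.0/10) = 19.95
  Stage 3: F_3 = 10^(2.06/10) = 1.607, G_3 = 10^(17.7/10) = 58.88
  Stage 4: F_4 = 10^(8.69/10) = 7.396, G_4 = 10^(−7.06/10) = 0.1968
Friis cascade:
  F = 1.845 + (1.560 − 1)/0.5420 + (1.607 − 1)/10.81 + (7.396 − 1)/636.8 = 2.944
NF = 10 log₁₀(2.944) = 4.69 dB

4.69 dB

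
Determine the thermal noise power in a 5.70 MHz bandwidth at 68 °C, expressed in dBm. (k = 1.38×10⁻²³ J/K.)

T = 68 °C + 273.15 = 341.15 K
P_n = kTB = 1.38×10⁻²³ × 341.15 × 5.70×10⁶ = 2.68×10⁻¹⁴ W
In dBm: 10 log₁₀(2.68×10⁻¹⁴ / 10⁻³) = −105.7 dBm

−105.7 dBm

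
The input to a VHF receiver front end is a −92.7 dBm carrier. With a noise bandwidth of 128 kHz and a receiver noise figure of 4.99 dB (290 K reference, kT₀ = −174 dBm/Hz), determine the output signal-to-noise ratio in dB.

25.2 dB

Noise floor: N = −174 + 10 log₁₀(B) + NF
10 log₁₀(1.28×10⁵) = 51.07 dB
N = −174 + 51.07 + 4.99 = −117.94 dBm
SNR = P_sig − N = −92.7 − (−117.94) = 25.24 dB → 25.2 dB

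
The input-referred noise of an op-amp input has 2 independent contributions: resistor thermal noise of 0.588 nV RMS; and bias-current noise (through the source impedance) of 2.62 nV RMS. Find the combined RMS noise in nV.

Uncorrelated sources add in power (mean-square): V_tot = √(ΣV_i²)
V_tot = √[(5.88×10⁻¹⁰)² + (2.62×10⁻⁹)²] = 2.69×10⁻⁹ V = 2.69 nV

2.69 nV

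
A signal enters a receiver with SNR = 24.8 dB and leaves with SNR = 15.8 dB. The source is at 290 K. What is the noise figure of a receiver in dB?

9.0 dB

NF (dB) = SNR_in(dB) − SNR_out(dB) when the source is at T₀
NF = 24.8 − 15.8 = 9.0 dB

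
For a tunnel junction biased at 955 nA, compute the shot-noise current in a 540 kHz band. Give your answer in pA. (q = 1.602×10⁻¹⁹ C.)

406 pA

I_n = √(2qI·B)
2qI·B = 2 × 1.602×10⁻¹⁹ × 9.55×10⁻⁷ × 5.40×10⁵ = 1.65×10⁻¹⁹ A²
I_n = √(1.65×10⁻¹⁹) = 4.06×10⁻¹⁰ A = 406 pA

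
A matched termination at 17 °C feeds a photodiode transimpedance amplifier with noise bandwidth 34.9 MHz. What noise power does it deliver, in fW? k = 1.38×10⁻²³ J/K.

T = 17 °C + 273.15 = 290.15 K
P_n = kTB = 1.38×10⁻²³ × 290.15 × 3.49×10⁷ = 1.40×10⁻¹³ W = 140 fW

140 fW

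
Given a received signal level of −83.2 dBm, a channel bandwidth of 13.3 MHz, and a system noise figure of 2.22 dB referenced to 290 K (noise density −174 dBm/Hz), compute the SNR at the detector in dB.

Noise floor: N = −174 + 10 log₁₀(B) + NF
10 log₁₀(1.33×10⁷) = 71.24 dB
N = −174 + 71.24 + 2.22 = −100.54 dBm
SNR = P_sig − N = −83.2 − (−100.54) = 17.34 dB → 17.3 dB

17.3 dB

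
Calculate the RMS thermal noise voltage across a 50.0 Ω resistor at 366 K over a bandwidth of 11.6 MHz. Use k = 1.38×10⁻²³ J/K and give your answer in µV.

V_n = √(4kTRB)
4kTRB = 4 × 1.38×10⁻²³ × 366 × 5.00×10¹ × 1.16×10⁷ = 1.17×10⁻¹¹ V²
V_n = √(1.17×10⁻¹¹) = 3.42×10⁻⁶ V = 3.42 µV

3.42 µV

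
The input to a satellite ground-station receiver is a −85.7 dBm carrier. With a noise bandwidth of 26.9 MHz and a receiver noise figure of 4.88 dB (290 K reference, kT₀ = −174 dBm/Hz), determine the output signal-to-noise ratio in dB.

9.1 dB

Noise floor: N = −174 + 10 log₁₀(B) + NF
10 log₁₀(2.69×10⁷) = 74.3 dB
N = −174 + 74.3 + 4.88 = −94.82 dBm
SNR = P_sig − N = −85.7 − (−94.82) = 9.12 dB → 9.1 dB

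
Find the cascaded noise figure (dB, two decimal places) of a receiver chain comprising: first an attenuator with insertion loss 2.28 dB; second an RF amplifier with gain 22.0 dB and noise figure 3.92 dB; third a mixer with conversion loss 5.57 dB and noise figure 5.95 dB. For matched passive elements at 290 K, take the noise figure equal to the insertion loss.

Convert to linear (a loss of L dB is a gain of −L dB): F_i = 10^(NF_i/10), G_i = 10^(G_i,dB/10)
  Stage 1: F_1 = 10^(2.28/10) = 1.690, G_1 = 10^(−2.28/10) = 0.5916
  Stage 2: F_2 = 10^(3.92/10) = 2.466, G_2 = 10^(22.0/10) = 158.5
  Stage 3: F_3 = 10^(5.95/10) = 3.936, G_3 = 10^(−5.57/10) = 0.2773
Friis cascade:
  F = 1.690 + (2.466 − 1)/0.5916 + (3.936 − 1)/93.76 = 4.200
NF = 10 log₁₀(4.200) = 6.23 dB

6.23 dB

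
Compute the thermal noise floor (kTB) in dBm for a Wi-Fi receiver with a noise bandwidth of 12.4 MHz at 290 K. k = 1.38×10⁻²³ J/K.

P_n = kTB = 1.38×10⁻²³ × 290 × 1.24×10⁷ = 4.96×10⁻¹⁴ W
In dBm: 10 log₁₀(4.96×10⁻¹⁴ / 10⁻³) = −103.0 dBm

−103.0 dBm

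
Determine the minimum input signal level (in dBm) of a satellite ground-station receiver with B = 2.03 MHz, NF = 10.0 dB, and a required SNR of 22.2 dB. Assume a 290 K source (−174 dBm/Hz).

Sensitivity = −174 + 10 log₁₀(B) + NF + SNR_min
= −174 + 63.07 + 10.0 + 22.2
= −78.73 dBm → −78.7 dBm

−78.7 dBm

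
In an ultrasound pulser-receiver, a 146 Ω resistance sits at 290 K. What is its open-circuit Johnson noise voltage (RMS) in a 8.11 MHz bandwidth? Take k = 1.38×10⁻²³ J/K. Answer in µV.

4.35 µV

V_n = √(4kTRB)
4kTRB = 4 × 1.38×10⁻²³ × 290 × 1.46×10² × 8.11×10⁶ = 1.90×10⁻¹¹ V²
V_n = √(1.90×10⁻¹¹) = 4.35×10⁻⁶ V = 4.35 µV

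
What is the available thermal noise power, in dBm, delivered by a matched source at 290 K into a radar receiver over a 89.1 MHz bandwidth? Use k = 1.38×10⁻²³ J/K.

P_n = kTB = 1.38×10⁻²³ × 290 × 8.91×10⁷ = 3.57×10⁻¹³ W
In dBm: 10 log₁₀(3.57×10⁻¹³ / 10⁻³) = −94.5 dBm

−94.5 dBm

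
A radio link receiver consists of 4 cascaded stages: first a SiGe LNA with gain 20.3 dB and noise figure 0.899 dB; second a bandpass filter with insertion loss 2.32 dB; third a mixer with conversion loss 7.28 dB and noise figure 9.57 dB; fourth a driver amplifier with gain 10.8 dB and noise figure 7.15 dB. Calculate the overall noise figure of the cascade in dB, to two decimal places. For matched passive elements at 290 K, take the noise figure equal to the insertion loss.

2.36 dB

Convert to linear (a loss of L dB is a gain of −L dB): F_i = 10^(NF_i/10), G_i = 10^(G_i,dB/10)
  Stage 1: F_1 = 10^(0.899/10) = 1.230, G_1 = 10^(20.3/10) = 107.2
  Stage 2: F_2 = 10^(2.32/10) = 1.706, G_2 = 10^(−2.32/10) = 0.5861
  Stage 3: F_3 = 10^(9.57/10) = 9.057, G_3 = 10^(−7.28/10) = 0.1871
  Stage 4: F_4 = 10^(7.15/10) = 5.188, G_4 = 10^(10.8/10) = 12.02
Friis cascade:
  F = 1.230 + (1.706 − 1)/107.2 + (9.057 − 1)/62.81 + (5.188 − 1)/11.75 = 1.721
NF = 10 log₁₀(1.721) = 2.36 dB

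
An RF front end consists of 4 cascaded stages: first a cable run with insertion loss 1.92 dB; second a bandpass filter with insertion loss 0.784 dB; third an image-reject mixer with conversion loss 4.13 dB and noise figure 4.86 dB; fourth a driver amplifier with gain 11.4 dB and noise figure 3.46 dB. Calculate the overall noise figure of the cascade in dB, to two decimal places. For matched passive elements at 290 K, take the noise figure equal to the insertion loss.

10.64 dB

Convert to linear (a loss of L dB is a gain of −L dB): F_i = 10^(NF_i/10), G_i = 10^(G_i,dB/10)
  Stage 1: F_1 = 10^(1.92/10) = 1.556, G_1 = 10^(−1.92/10) = 0.6427
  Stage 2: F_2 = 10^(0.784/10) = 1.198, G_2 = 10^(−0.784/10) = 0.8348
  Stage 3: F_3 = 10^(4.86/10) = 3.062, G_3 = 10^(−4.13/10) = 0.3864
  Stage 4: F_4 = 10^(3.46/10) = 2.218, G_4 = 10^(11.4/10) = 13.80
Friis cascade:
  F = 1.556 + (1.198 − 1)/0.6427 + (3.062 − 1)/0.5365 + (2.218 − 1)/0.2073 = 11.58
NF = 10 log₁₀(11.58) = 10.64 dB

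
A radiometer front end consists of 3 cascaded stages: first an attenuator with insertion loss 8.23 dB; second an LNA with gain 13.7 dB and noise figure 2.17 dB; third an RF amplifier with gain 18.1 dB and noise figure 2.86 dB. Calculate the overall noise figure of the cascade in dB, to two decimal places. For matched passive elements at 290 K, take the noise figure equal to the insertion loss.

Convert to linear (a loss of L dB is a gain of −L dB): F_i = 10^(NF_i/10), G_i = 10^(G_i,dB/10)
  Stage 1: F_1 = 10^(8.23/10) = 6.653, G_1 = 10^(−8.23/10) = 0.1503
  Stage 2: F_2 = 10^(2.17/10) = 1.648, G_2 = 10^(13.7/10) = 23.44
  Stage 3: F_3 = 10^(2.86/10) = 1.932, G_3 = 10^(18.1/10) = 64.57
Friis cascade:
  F = 6.653 + (1.648 − 1)/0.1503 + (1.932 − 1)/3.524 = 11.23
NF = 10 log₁₀(11.23) = 10.50 dB

10.50 dB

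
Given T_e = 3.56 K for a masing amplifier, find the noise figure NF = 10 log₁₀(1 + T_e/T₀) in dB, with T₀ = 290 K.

0.053 dB

F = 1 + T_e/T₀ = 1 + 3.56/290 = 1.01228
NF = 10 log₁₀(1.01228) = 0.053 dB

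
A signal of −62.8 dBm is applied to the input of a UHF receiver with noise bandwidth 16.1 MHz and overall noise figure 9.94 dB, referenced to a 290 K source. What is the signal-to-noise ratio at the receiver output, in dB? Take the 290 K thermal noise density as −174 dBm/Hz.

29.2 dB

Noise floor: N = −174 + 10 log₁₀(B) + NF
10 log₁₀(1.61×10⁷) = 72.07 dB
N = −174 + 72.07 + 9.94 = −91.99 dBm
SNR = P_sig − N = −62.8 − (−91.99) = 29.19 dB → 29.2 dB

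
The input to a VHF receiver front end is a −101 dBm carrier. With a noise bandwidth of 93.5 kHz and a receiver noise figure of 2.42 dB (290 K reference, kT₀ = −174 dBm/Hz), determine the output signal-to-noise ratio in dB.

20.9 dB

Noise floor: N = −174 + 10 log₁₀(B) + NF
10 log₁₀(9.35×10⁴) = 49.71 dB
N = −174 + 49.71 + 2.42 = −121.87 dBm
SNR = P_sig − N = −101 − (−121.87) = 20.87 dB → 20.9 dB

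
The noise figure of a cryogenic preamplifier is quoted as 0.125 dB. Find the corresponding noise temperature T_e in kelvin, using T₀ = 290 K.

F = 10^(0.125/10) = 1.0292
T_e = (F − 1)·T₀ = (1.0292 − 1) × 290 = 8.47 K

8.47 K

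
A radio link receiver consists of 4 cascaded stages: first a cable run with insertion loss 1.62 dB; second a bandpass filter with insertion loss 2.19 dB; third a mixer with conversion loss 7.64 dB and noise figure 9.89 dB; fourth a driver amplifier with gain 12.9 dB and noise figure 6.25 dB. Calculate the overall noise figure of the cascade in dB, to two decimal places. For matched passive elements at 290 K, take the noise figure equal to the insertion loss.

18.35 dB

Convert to linear (a loss of L dB is a gain of −L dB): F_i = 10^(NF_i/10), G_i = 10^(G_i,dB/10)
  Stage 1: F_1 = 10^(1.62/10) = 1.452, G_1 = 10^(−1.62/10) = 0.6887
  Stage 2: F_2 = 10^(2.19/10) = 1.656, G_2 = 10^(−2.19/10) = 0.6039
  Stage 3: F_3 = 10^(9.89/10) = 9.750, G_3 = 10^(−7.64/10) = 0.1722
  Stage 4: F_4 = 10^(6.25/10) = 4.217, G_4 = 10^(12.9/10) = 19.50
Friis cascade:
  F = 1.452 + (1.656 − 1)/0.6887 + (9.750 − 1)/0.4159 + (4.217 − 1)/0.07161 = 68.36
NF = 10 log₁₀(68.36) = 18.35 dB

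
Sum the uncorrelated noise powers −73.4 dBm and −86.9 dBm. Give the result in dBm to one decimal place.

Convert to linear, add, convert back:
P₁ = 4.57×10⁻¹¹ W, P₂ = 2.04×10⁻¹² W
P_tot = 4.78×10⁻¹¹ W → 10 log₁₀(P_tot / 10⁻³) = −73.2 dBm

−73.2 dBm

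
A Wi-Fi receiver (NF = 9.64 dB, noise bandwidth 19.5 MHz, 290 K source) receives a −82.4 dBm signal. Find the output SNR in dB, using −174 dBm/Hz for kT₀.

Noise floor: N = −174 + 10 log₁₀(B) + NF
10 log₁₀(1.95×10⁷) = 72.9 dB
N = −174 + 72.9 + 9.64 = −91.46 dBm
SNR = P_sig − N = −82.4 − (−91.46) = 9.06 dB → 9.1 dB

9.1 dB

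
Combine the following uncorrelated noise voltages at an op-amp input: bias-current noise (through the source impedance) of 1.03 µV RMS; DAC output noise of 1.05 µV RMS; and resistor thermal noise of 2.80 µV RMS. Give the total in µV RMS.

Uncorrelated sources add in power (mean-square): V_tot = √(ΣV_i²)
V_tot = √[(1.03×10⁻⁶)² + (1.05×10⁻⁶)² + (2.80×10⁻⁶)²] = 3.16×10⁻⁶ V = 3.16 µV

3.16 µV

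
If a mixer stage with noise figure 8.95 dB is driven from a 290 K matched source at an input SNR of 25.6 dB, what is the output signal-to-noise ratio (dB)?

By definition F = SNR_in/SNR_out, so in dB: SNR_out = SNR_in − NF
SNR_out = 25.6 − 8.95 = 16.65 dB

16.65 dB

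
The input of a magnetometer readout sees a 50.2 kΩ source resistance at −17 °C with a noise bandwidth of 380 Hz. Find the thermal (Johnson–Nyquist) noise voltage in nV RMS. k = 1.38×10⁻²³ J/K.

519 nV

T = −17 °C + 273.15 = 256.15 K
V_n = √(4kTRB)
4kTRB = 4 × 1.38×10⁻²³ × 256.15 × 5.02×10⁴ × 3.80×10² = 2.70×10⁻¹³ V²
V_n = √(2.70×10⁻¹³) = 5.19×10⁻⁷ V = 519 nV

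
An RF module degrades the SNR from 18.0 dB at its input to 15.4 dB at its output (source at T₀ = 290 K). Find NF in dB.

2.6 dB

NF (dB) = SNR_in(dB) − SNR_out(dB) when the source is at T₀
NF = 18.0 − 15.4 = 2.6 dB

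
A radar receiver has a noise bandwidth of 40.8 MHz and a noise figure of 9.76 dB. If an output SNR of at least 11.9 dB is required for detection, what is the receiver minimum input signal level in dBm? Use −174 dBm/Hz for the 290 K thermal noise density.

−76.2 dBm

Sensitivity = −174 + 10 log₁₀(B) + NF + SNR_min
= −174 + 76.11 + 9.76 + 11.9
= −76.23 dBm → −76.2 dBm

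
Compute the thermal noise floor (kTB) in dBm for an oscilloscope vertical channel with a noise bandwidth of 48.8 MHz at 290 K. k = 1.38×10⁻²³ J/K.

−97.1 dBm

P_n = kTB = 1.38×10⁻²³ × 290 × 4.88×10⁷ = 1.95×10⁻¹³ W
In dBm: 10 log₁₀(1.95×10⁻¹³ / 10⁻³) = −97.1 dBm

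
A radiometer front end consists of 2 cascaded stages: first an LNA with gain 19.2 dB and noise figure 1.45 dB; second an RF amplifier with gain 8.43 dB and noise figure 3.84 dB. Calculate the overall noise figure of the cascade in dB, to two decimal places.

1.50 dB

Convert to linear (a loss of L dB is a gain of −L dB): F_i = 10^(NF_i/10), G_i = 10^(G_i,dB/10)
  Stage 1: F_1 = 10^(1.45/10) = 1.396, G_1 = 10^(19.2/10) = 83.18
  Stage 2: F_2 = 10^(3.84/10) = 2.421, G_2 = 10^(8.43/10) = 6.966
Friis cascade:
  F = 1.396 + (2.421 − 1)/83.18 = 1.413
NF = 10 log₁₀(1.413) = 1.50 dB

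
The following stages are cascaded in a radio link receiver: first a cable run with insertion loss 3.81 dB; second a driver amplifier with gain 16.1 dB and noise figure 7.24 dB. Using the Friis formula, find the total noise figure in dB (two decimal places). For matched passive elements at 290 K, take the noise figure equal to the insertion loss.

11.05 dB

Convert to linear (a loss of L dB is a gain of −L dB): F_i = 10^(NF_i/10), G_i = 10^(G_i,dB/10)
  Stage 1: F_1 = 10^(3.81/10) = 2.404, G_1 = 10^(−3.81/10) = 0.4159
  Stage 2: F_2 = 10^(7.24/10) = 5.297, G_2 = 10^(16.1/10) = 40.74
Friis cascade:
  F = 2.404 + (5.297 − 1)/0.4159 = 12.74
NF = 10 log₁₀(12.74) = 11.05 dB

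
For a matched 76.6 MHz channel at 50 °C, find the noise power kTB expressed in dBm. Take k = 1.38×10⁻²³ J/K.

T = 50 °C + 273.15 = 323.15 K
P_n = kTB = 1.38×10⁻²³ × 323.15 × 7.66×10⁷ = 3.42×10⁻¹³ W
In dBm: 10 log₁₀(3.42×10⁻¹³ / 10⁻³) = −94.7 dBm

−94.7 dBm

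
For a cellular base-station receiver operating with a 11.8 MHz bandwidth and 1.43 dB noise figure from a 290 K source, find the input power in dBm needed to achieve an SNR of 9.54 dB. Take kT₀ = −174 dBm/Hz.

Sensitivity = −174 + 10 log₁₀(B) + NF + SNR_min
= −174 + 70.72 + 1.43 + 9.54
= −92.31 dBm → −92.3 dBm

−92.3 dBm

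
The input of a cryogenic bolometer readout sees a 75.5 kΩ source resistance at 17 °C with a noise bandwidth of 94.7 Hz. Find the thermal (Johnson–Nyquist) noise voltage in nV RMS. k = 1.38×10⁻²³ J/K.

T = 17 °C + 273.15 = 290.15 K
V_n = √(4kTRB)
4kTRB = 4 × 1.38×10⁻²³ × 290.15 × 7.55×10⁴ × 9.47×10¹ = 1.15×10⁻¹³ V²
V_n = √(1.15×10⁻¹³) = 3.38×10⁻⁷ V = 338 nV

338 nV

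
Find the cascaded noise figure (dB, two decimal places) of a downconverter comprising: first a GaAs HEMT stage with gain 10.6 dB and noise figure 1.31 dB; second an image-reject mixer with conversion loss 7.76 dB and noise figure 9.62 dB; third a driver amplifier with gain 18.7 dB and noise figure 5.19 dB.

Convert to linear (a loss of L dB is a gain of −L dB): F_i = 10^(NF_i/10), G_i = 10^(G_i,dB/10)
  Stage 1: F_1 = 10^(1.31/10) = 1.352, G_1 = 10^(10.6/10) = 11.48
  Stage 2: F_2 = 10^(9.62/10) = 9.162, G_2 = 10^(−7.76/10) = 0.1675
  Stage 3: F_3 = 10^(5.19/10) = 3.304, G_3 = 10^(18.7/10) = 74.13
Friis cascade:
  F = 1.352 + (9.162 − 1)/11.48 + (3.304 − 1)/1.923 = 3.261
NF = 10 log₁₀(3.261) = 5.13 dB

5.13 dB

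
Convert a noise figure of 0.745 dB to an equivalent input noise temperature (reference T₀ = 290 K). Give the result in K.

54.3 K

F = 10^(0.745/10) = 1.18713
T_e = (F − 1)·T₀ = (1.18713 − 1) × 290 = 54.3 K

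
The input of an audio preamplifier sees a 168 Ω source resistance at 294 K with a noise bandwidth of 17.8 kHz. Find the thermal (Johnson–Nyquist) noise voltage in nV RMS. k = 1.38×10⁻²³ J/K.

220 nV

V_n = √(4kTRB)
4kTRB = 4 × 1.38×10⁻²³ × 294 × 1.68×10² × 1.78×10⁴ = 4.85×10⁻¹⁴ V²
V_n = √(4.85×10⁻¹⁴) = 2.20×10⁻⁷ V = 220 nV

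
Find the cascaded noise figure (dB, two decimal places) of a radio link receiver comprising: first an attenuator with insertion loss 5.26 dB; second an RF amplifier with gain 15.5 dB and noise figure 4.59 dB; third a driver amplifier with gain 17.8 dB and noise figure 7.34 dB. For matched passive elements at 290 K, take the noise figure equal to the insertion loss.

10.03 dB

Convert to linear (a loss of L dB is a gain of −L dB): F_i = 10^(NF_i/10), G_i = 10^(G_i,dB/10)
  Stage 1: F_1 = 10^(5.26/10) = 3.357, G_1 = 10^(−5.26/10) = 0.2979
  Stage 2: F_2 = 10^(4.59/10) = 2.877, G_2 = 10^(15.5/10) = 35.48
  Stage 3: F_3 = 10^(7.34/10) = 5.420, G_3 = 10^(17.8/10) = 60.26
Friis cascade:
  F = 3.357 + (2.877 − 1)/0.2979 + (5.420 − 1)/10.57 = 10.08
NF = 10 log₁₀(10.08) = 10.03 dB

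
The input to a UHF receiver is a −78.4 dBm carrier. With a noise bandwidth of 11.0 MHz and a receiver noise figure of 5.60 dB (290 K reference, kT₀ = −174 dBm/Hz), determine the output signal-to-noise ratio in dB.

Noise floor: N = −174 + 10 log₁₀(B) + NF
10 log₁₀(1.10×10⁷) = 70.41 dB
N = −174 + 70.41 + 5.60 = −97.99 dBm
SNR = P_sig − N = −78.4 − (−97.99) = 19.59 dB → 19.6 dB

19.6 dB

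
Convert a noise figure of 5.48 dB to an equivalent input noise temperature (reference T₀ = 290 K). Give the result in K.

F = 10^(5.48/10) = 3.53183
T_e = (F − 1)·T₀ = (3.53183 − 1) × 290 = 734 K

734 K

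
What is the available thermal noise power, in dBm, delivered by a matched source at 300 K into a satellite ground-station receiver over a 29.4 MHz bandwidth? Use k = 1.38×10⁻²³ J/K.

P_n = kTB = 1.38×10⁻²³ × 300 × 2.94×10⁷ = 1.22×10⁻¹³ W
In dBm: 10 log₁₀(1.22×10⁻¹³ / 10⁻³) = −99.1 dBm

−99.1 dBm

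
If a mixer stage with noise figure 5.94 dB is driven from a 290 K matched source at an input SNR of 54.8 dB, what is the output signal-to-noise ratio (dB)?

By definition F = SNR_in/SNR_out, so in dB: SNR_out = SNR_in − NF
SNR_out = 54.8 − 5.94 = 48.86 dB

48.86 dB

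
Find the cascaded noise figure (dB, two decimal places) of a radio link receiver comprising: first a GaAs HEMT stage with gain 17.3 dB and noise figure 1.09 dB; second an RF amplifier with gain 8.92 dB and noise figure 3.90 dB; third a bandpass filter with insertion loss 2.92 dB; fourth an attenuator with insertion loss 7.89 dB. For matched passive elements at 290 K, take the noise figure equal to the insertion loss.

Convert to linear (a loss of L dB is a gain of −L dB): F_i = 10^(NF_i/10), G_i = 10^(G_i,dB/10)
  Stage 1: F_1 = 10^(1.09/10) = 1.285, G_1 = 10^(17.3/10) = 53.70
  Stage 2: F_2 = 10^(3.90/10) = 2.455, G_2 = 10^(8.92/10) = 7.798
  Stage 3: F_3 = 10^(2.92/10) = 1.959, G_3 = 10^(−2.92/10) = 0.5105
  Stage 4: F_4 = 10^(7.89/10) = 6.152, G_4 = 10^(−7.89/10) = 0.1626
Friis cascade:
  F = 1.285 + (2.455 − 1)/53.70 + (1.959 − 1)/418.8 + (6.152 − 1)/213.8 = 1.339
NF = 10 log₁₀(1.339) = 1.27 dB

1.27 dB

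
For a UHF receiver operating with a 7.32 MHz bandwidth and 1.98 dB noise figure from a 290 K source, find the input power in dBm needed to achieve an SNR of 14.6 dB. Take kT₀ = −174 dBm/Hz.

Sensitivity = −174 + 10 log₁₀(B) + NF + SNR_min
= −174 + 68.65 + 1.98 + 14.6
= −88.77 dBm → −88.8 dBm

−88.8 dBm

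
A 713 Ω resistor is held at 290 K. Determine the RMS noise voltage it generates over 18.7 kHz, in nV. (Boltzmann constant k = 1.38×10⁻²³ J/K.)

V_n = √(4kTRB)
4kTRB = 4 × 1.38×10⁻²³ × 290 × 7.13×10² × 1.87×10⁴ = 2.13×10⁻¹³ V²
V_n = √(2.13×10⁻¹³) = 4.62×10⁻⁷ V = 462 nV

462 nV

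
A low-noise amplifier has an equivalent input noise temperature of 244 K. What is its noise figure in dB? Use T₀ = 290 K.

F = 1 + T_e/T₀ = 1 + 244/290 = 1.84138
NF = 10 log₁₀(1.84138) = 2.65 dB

2.65 dB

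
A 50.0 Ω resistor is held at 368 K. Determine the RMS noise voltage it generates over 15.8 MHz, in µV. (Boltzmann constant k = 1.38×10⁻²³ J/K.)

4.01 µV

V_n = √(4kTRB)
4kTRB = 4 × 1.38×10⁻²³ × 368 × 5.00×10¹ × 1.58×10⁷ = 1.60×10⁻¹¹ V²
V_n = √(1.60×10⁻¹¹) = 4.01×10⁻⁶ V = 4.01 µV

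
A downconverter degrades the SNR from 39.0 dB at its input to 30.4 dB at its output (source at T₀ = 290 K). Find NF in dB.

8.6 dB

NF (dB) = SNR_in(dB) − SNR_out(dB) when the source is at T₀
NF = 39.0 − 30.4 = 8.6 dB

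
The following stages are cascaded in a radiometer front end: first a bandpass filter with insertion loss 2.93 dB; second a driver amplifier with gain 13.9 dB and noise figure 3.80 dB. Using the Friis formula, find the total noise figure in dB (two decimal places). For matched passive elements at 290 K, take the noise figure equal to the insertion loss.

6.73 dB

Convert to linear (a loss of L dB is a gain of −L dB): F_i = 10^(NF_i/10), G_i = 10^(G_i,dB/10)
  Stage 1: F_1 = 10^(2.93/10) = 1.963, G_1 = 10^(−2.93/10) = 0.5093
  Stage 2: F_2 = 10^(3.80/10) = 2.399, G_2 = 10^(13.9/10) = 24.55
Friis cascade:
  F = 1.963 + (2.399 − 1)/0.5093 = 4.710
NF = 10 log₁₀(4.710) = 6.73 dB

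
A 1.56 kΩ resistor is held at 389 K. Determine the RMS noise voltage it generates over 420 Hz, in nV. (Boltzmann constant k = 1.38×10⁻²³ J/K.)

V_n = √(4kTRB)
4kTRB = 4 × 1.38×10⁻²³ × 389 × 1.56×10³ × 4.20×10² = 1.41×10⁻¹⁴ V²
V_n = √(1.41×10⁻¹⁴) = 1.19×10⁻⁷ V = 119 nV

119 nV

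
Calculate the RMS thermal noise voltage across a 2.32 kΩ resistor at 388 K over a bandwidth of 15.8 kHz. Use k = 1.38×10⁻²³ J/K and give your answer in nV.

886 nV

V_n = √(4kTRB)
4kTRB = 4 × 1.38×10⁻²³ × 388 × 2.32×10³ × 1.58×10⁴ = 7.85×10⁻¹³ V²
V_n = √(7.85×10⁻¹³) = 8.86×10⁻⁷ V = 886 nV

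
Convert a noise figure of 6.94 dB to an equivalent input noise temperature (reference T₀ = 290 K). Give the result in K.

F = 10^(6.94/10) = 4.94311
T_e = (F − 1)·T₀ = (4.94311 − 1) × 290 = 1144 K

1144 K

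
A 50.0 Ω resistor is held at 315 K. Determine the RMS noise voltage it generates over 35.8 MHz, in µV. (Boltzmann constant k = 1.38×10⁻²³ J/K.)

V_n = √(4kTRB)
4kTRB = 4 × 1.38×10⁻²³ × 315 × 5.00×10¹ × 3.58×10⁷ = 3.11×10⁻¹¹ V²
V_n = √(3.11×10⁻¹¹) = 5.58×10⁻⁶ V = 5.58 µV

5.58 µV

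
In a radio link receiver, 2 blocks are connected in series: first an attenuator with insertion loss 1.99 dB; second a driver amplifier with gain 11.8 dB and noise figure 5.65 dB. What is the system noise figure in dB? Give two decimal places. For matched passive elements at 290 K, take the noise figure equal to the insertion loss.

7.64 dB

Convert to linear (a loss of L dB is a gain of −L dB): F_i = 10^(NF_i/10), G_i = 10^(G_i,dB/10)
  Stage 1: F_1 = 10^(1.99/10) = 1.581, G_1 = 10^(−1.99/10) = 0.6324
  Stage 2: F_2 = 10^(5.65/10) = 3.673, G_2 = 10^(11.8/10) = 15.14
Friis cascade:
  F = 1.581 + (3.673 − 1)/0.6324 = 5.808
NF = 10 log₁₀(5.808) = 7.64 dB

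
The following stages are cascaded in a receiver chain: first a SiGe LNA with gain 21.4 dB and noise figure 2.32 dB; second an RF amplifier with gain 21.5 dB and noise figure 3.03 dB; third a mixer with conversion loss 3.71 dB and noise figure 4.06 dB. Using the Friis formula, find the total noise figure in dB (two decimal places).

2.34 dB

Convert to linear (a loss of L dB is a gain of −L dB): F_i = 10^(NF_i/10), G_i = 10^(G_i,dB/10)
  Stage 1: F_1 = 10^(2.32/10) = 1.706, G_1 = 10^(21.4/10) = 138.0
  Stage 2: F_2 = 10^(3.03/10) = 2.009, G_2 = 10^(21.5/10) = 141.3
  Stage 3: F_3 = 10^(4.06/10) = 2.547, G_3 = 10^(−3.71/10) = 0.4256
Friis cascade:
  F = 1.706 + (2.009 − 1)/138.0 + (2.547 − 1)/1.950×10⁴ = 1.713
NF = 10 log₁₀(1.713) = 2.34 dB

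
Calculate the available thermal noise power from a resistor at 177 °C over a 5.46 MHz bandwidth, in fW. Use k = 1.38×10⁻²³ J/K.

33.9 fW

T = 177 °C + 273.15 = 450.15 K
P_n = kTB = 1.38×10⁻²³ × 450.15 × 5.46×10⁶ = 3.39×10⁻¹⁴ W = 33.9 fW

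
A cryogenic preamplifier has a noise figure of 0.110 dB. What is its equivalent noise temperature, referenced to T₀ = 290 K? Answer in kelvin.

F = 10^(0.110/10) = 1.02565
T_e = (F − 1)·T₀ = (1.02565 − 1) × 290 = 7.44 K

7.44 K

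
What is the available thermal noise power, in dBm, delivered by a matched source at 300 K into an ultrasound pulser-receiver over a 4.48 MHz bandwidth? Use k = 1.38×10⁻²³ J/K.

−107.3 dBm

P_n = kTB = 1.38×10⁻²³ × 300 × 4.48×10⁶ = 1.85×10⁻¹⁴ W
In dBm: 10 log₁₀(1.85×10⁻¹⁴ / 10⁻³) = −107.3 dBm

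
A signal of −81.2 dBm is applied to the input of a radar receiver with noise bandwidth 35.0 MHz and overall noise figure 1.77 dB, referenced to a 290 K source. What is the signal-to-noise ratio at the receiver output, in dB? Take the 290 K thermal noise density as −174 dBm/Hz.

Noise floor: N = −174 + 10 log₁₀(B) + NF
10 log₁₀(3.50×10⁷) = 75.44 dB
N = −174 + 75.44 + 1.77 = −96.79 dBm
SNR = P_sig − N = −81.2 − (−96.79) = 15.59 dB → 15.6 dB

15.6 dB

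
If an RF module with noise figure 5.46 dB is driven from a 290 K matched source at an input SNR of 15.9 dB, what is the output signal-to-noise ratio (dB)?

By definition F = SNR_in/SNR_out, so in dB: SNR_out = SNR_in − NF
SNR_out = 15.9 − 5.46 = 10.44 dB

10.44 dB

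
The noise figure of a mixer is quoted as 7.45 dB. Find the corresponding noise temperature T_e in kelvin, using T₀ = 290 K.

1322 K

F = 10^(7.45/10) = 5.55904
T_e = (F − 1)·T₀ = (5.55904 − 1) × 290 = 1322 K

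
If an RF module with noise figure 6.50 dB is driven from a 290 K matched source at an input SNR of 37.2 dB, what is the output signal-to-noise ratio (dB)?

By definition F = SNR_in/SNR_out, so in dB: SNR_out = SNR_in − NF
SNR_out = 37.2 − 6.50 = 30.70 dB

30.70 dB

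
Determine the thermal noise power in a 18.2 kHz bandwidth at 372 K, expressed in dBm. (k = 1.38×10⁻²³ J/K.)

P_n = kTB = 1.38×10⁻²³ × 372 × 1.82×10⁴ = 9.34×10⁻¹⁷ W
In dBm: 10 log₁₀(9.34×10⁻¹⁷ / 10⁻³) = −130.3 dBm

−130.3 dBm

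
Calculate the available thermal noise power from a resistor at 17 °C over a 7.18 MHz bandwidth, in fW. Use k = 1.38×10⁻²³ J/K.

T = 17 °C + 273.15 = 290.15 K
P_n = kTB = 1.38×10⁻²³ × 290.15 × 7.18×10⁶ = 2.87×10⁻¹⁴ W = 28.7 fW

28.7 fW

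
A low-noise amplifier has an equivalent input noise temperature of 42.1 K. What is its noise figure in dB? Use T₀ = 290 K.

0.589 dB

F = 1 + T_e/T₀ = 1 + 42.1/290 = 1.14517
NF = 10 log₁₀(1.14517) = 0.589 dB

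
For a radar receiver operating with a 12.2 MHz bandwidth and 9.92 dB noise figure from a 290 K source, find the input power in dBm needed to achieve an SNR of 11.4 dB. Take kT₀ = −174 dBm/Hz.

−81.8 dBm

Sensitivity = −174 + 10 log₁₀(B) + NF + SNR_min
= −174 + 70.86 + 9.92 + 11.4
= −81.82 dBm → −81.8 dBm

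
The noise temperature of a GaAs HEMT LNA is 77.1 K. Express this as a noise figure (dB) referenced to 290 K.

F = 1 + T_e/T₀ = 1 + 77.1/290 = 1.26586
NF = 10 log₁₀(1.26586) = 1.02 dB

1.02 dB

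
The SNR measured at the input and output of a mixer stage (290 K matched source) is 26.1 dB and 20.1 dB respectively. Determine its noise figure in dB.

6.0 dB

NF (dB) = SNR_in(dB) − SNR_out(dB) when the source is at T₀
NF = 26.1 − 20.1 = 6.0 dB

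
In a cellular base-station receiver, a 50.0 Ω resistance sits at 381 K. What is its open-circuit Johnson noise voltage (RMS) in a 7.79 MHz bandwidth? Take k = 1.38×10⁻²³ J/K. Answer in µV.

V_n = √(4kTRB)
4kTRB = 4 × 1.38×10⁻²³ × 381 × 5.00×10¹ × 7.79×10⁶ = 8.19×10⁻¹² V²
V_n = √(8.19×10⁻¹²) = 2.86×10⁻⁶ V = 2.86 µV

2.86 µV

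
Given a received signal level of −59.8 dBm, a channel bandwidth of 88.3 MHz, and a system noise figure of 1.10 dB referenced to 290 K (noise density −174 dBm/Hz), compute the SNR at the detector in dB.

Noise floor: N = −174 + 10 log₁₀(B) + NF
10 log₁₀(8.83×10⁷) = 79.46 dB
N = −174 + 79.46 + 1.10 = −93.44 dBm
SNR = P_sig − N = −59.8 − (−93.44) = 33.64 dB → 33.6 dB

33.6 dB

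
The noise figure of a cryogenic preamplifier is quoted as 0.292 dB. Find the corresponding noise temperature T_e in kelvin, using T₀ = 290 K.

20.2 K

F = 10^(0.292/10) = 1.06955
T_e = (F − 1)·T₀ = (1.06955 − 1) × 290 = 20.2 K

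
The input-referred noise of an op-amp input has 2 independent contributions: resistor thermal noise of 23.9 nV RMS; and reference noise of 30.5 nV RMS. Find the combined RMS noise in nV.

Uncorrelated sources add in power (mean-square): V_tot = √(ΣV_i²)
V_tot = √[(2.39×10⁻⁸)² + (3.05×10⁻⁸)²] = 3.87×10⁻⁸ V = 38.7 nV

38.7 nV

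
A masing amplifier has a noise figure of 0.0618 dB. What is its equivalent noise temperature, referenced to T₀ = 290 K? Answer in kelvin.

4.16 K

F = 10^(0.0618/10) = 1.01433
T_e = (F − 1)·T₀ = (1.01433 − 1) × 290 = 4.16 K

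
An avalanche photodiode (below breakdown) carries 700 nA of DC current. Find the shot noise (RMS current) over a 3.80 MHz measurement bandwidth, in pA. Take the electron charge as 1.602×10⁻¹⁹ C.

I_n = √(2qI·B)
2qI·B = 2 × 1.602×10⁻¹⁹ × 7.00×10⁻⁷ × 3.80×10⁶ = 8.52×10⁻¹⁹ A²
I_n = √(8.52×10⁻¹⁹) = 9.23×10⁻¹⁰ A = 923 pA

923 pA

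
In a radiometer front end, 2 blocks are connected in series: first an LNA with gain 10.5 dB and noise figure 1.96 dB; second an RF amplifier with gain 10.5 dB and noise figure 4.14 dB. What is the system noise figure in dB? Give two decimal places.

Convert to linear (a loss of L dB is a gain of −L dB): F_i = 10^(NF_i/10), G_i = 10^(G_i,dB/10)
  Stage 1: F_1 = 10^(1.96/10) = 1.570, G_1 = 10^(10.5/10) = 11.22
  Stage 2: F_2 = 10^(4.14/10) = 2.594, G_2 = 10^(10.5/10) = 11.22
Friis cascade:
  F = 1.570 + (2.594 − 1)/11.22 = 1.712
NF = 10 log₁₀(1.712) = 2.34 dB

2.34 dB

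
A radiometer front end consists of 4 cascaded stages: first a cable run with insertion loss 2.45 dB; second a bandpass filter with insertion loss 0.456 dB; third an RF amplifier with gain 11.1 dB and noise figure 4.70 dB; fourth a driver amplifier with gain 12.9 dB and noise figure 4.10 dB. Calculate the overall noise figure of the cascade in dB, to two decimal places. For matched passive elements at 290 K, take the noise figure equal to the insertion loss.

7.78 dB

Convert to linear (a loss of L dB is a gain of −L dB): F_i = 10^(NF_i/10), G_i = 10^(G_i,dB/10)
  Stage 1: F_1 = 10^(2.45/10) = 1.758, G_1 = 10^(−2.45/10) = 0.5689
  Stage 2: F_2 = 10^(0.456/10) = 1.111, G_2 = 10^(−0.456/10) = 0.9003
  Stage 3: F_3 = 10^(4.70/10) = 2.951, G_3 = 10^(11.1/10) = 12.88
  Stage 4: F_4 = 10^(4.10/10) = 2.570, G_4 = 10^(12.9/10) = 19.50
Friis cascade:
  F = 1.758 + (1.111 − 1)/0.5689 + (2.951 − 1)/0.5122 + (2.570 − 1)/6.598 = 6.000
NF = 10 log₁₀(6.000) = 7.78 dB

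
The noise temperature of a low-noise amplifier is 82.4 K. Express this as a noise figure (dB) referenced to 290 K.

1.09 dB

F = 1 + T_e/T₀ = 1 + 82.4/290 = 1.28414
NF = 10 log₁₀(1.28414) = 1.09 dB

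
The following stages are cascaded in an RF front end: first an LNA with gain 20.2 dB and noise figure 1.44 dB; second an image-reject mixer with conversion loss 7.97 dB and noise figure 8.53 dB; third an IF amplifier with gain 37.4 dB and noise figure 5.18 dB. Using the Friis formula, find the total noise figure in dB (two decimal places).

2.01 dB

Convert to linear (a loss of L dB is a gain of −L dB): F_i = 10^(NF_i/10), G_i = 10^(G_i,dB/10)
  Stage 1: F_1 = 10^(1.44/10) = 1.393, G_1 = 10^(20.2/10) = 104.7
  Stage 2: F_2 = 10^(8.53/10) = 7.129, G_2 = 10^(−7.97/10) = 0.1596
  Stage 3: F_3 = 10^(5.18/10) = 3.296, G_3 = 10^(37.4/10) = 5495
Friis cascade:
  F = 1.393 + (7.129 − 1)/104.7 + (3.296 − 1)/16.71 = 1.589
NF = 10 log₁₀(1.589) = 2.01 dB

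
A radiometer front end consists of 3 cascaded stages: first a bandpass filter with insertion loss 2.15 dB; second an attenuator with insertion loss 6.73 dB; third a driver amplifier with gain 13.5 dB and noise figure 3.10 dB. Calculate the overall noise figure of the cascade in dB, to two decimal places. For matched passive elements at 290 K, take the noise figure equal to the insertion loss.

Convert to linear (a loss of L dB is a gain of −L dB): F_i = 10^(NF_i/10), G_i = 10^(G_i,dB/10)
  Stage 1: F_1 = 10^(2.15/10) = 1.641, G_1 = 10^(−2.15/10) = 0.6095
  Stage 2: F_2 = 10^(6.73/10) = 4.710, G_2 = 10^(−6.73/10) = 0.2123
  Stage 3: F_3 = 10^(3.10/10) = 2.042, G_3 = 10^(13.5/10) = 22.39
Friis cascade:
  F = 1.641 + (4.710 − 1)/0.6095 + (2.042 − 1)/0.1294 = 15.78
NF = 10 log₁₀(15.78) = 11.98 dB

11.98 dB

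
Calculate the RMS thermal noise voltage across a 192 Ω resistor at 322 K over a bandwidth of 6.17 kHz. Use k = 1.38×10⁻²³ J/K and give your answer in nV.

V_n = √(4kTRB)
4kTRB = 4 × 1.38×10⁻²³ × 322 × 1.92×10² × 6.17×10³ = 2.11×10⁻¹⁴ V²
V_n = √(2.11×10⁻¹⁴) = 1.45×10⁻⁷ V = 145 nV

145 nV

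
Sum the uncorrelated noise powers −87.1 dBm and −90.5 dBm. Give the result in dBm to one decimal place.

Convert to linear, add, convert back:
P₁ = 1.95×10⁻¹² W, P₂ = 8.91×10⁻¹³ W
P_tot = 2.84×10⁻¹² W → 10 log₁₀(P_tot / 10⁻³) = −85.5 dBm

−85.5 dBm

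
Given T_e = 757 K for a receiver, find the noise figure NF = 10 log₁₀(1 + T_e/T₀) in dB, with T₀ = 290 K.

5.58 dB

F = 1 + T_e/T₀ = 1 + 757/290 = 3.61034
NF = 10 log₁₀(3.61034) = 5.58 dB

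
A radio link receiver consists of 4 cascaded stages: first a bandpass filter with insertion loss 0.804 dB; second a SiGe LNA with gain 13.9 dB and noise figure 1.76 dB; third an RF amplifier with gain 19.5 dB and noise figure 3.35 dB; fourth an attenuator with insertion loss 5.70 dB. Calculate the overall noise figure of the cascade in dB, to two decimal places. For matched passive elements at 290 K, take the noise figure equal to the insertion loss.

Convert to linear (a loss of L dB is a gain of −L dB): F_i = 10^(NF_i/10), G_i = 10^(G_i,dB/10)
  Stage 1: F_1 = 10^(0.804/10) = 1.203, G_1 = 10^(−0.804/10) = 0.8310
  Stage 2: F_2 = 10^(1.76/10) = 1.500, G_2 = 10^(13.9/10) = 24.55
  Stage 3: F_3 = 10^(3.35/10) = 2.163, G_3 = 10^(19.5/10) = 89.13
  Stage 4: F_4 = 10^(5.70/10) = 3.715, G_4 = 10^(−5.70/10) = 0.2692
Friis cascade:
  F = 1.203 + (1.500 − 1)/0.8310 + (2.163 − 1)/20.40 + (3.715 − 1)/1818 = 1.863
NF = 10 log₁₀(1.863) = 2.70 dB

2.70 dB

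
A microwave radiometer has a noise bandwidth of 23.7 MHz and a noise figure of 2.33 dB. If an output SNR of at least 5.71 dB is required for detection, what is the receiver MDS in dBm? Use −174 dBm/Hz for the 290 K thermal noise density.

−92.2 dBm

Sensitivity = −174 + 10 log₁₀(B) + NF + SNR_min
= −174 + 73.75 + 2.33 + 5.71
= −92.21 dBm → −92.2 dBm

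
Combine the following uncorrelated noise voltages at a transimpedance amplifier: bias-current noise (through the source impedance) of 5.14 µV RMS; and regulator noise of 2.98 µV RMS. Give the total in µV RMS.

Uncorrelated sources add in power (mean-square): V_tot = √(ΣV_i²)
V_tot = √[(5.14×10⁻⁶)² + (2.98×10⁻⁶)²] = 5.94×10⁻⁶ V = 5.94 µV

5.94 µV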